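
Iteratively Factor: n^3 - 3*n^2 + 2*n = (n - 1)*(n^2 - 2*n) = n*(n - 1)*(n - 2)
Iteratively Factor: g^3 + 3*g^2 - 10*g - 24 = (g + 2)*(g^2 + g - 12) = (g - 3)*(g + 2)*(g + 4)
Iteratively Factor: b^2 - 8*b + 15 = (b - 5)*(b - 3)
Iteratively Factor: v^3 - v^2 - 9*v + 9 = (v + 3)*(v^2 - 4*v + 3) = (v - 3)*(v + 3)*(v - 1)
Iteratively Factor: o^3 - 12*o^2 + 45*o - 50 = (o - 5)*(o^2 - 7*o + 10) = (o - 5)*(o - 2)*(o - 5)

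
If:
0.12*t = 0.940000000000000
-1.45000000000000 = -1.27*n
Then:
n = 1.14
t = 7.83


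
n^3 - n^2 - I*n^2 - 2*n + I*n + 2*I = (n - 2)*(n + 1)*(n - I)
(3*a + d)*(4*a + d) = 12*a^2 + 7*a*d + d^2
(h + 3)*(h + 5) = h^2 + 8*h + 15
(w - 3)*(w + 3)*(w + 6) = w^3 + 6*w^2 - 9*w - 54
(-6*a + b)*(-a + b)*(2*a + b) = 12*a^3 - 8*a^2*b - 5*a*b^2 + b^3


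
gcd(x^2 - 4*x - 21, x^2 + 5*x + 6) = x + 3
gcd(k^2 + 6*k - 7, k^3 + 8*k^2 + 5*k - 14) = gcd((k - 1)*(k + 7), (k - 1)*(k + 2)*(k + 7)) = k^2 + 6*k - 7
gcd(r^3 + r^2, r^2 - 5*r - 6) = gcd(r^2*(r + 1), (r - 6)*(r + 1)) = r + 1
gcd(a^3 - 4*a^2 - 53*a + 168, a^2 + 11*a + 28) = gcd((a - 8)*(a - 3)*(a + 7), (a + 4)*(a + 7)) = a + 7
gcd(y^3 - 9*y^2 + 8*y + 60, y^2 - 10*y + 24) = y - 6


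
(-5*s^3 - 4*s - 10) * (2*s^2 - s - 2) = -10*s^5 + 5*s^4 + 2*s^3 - 16*s^2 + 18*s + 20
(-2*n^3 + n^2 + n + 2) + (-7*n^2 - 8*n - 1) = -2*n^3 - 6*n^2 - 7*n + 1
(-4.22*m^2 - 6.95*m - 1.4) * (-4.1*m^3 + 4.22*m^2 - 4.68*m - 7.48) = 17.302*m^5 + 10.6866*m^4 - 3.8394*m^3 + 58.1836*m^2 + 58.538*m + 10.472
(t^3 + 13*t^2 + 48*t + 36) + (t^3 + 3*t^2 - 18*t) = 2*t^3 + 16*t^2 + 30*t + 36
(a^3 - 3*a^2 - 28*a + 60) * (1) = a^3 - 3*a^2 - 28*a + 60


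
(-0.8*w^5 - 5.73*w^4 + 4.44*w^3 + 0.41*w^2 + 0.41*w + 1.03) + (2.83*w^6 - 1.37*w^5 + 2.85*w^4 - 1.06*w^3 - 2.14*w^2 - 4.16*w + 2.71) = 2.83*w^6 - 2.17*w^5 - 2.88*w^4 + 3.38*w^3 - 1.73*w^2 - 3.75*w + 3.74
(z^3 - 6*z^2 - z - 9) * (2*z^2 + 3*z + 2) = 2*z^5 - 9*z^4 - 18*z^3 - 33*z^2 - 29*z - 18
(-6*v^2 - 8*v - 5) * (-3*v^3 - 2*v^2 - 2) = 18*v^5 + 36*v^4 + 31*v^3 + 22*v^2 + 16*v + 10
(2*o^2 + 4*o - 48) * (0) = 0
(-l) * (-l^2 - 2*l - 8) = l^3 + 2*l^2 + 8*l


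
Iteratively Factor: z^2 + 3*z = (z + 3)*(z)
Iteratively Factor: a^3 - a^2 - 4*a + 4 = (a - 2)*(a^2 + a - 2) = (a - 2)*(a - 1)*(a + 2)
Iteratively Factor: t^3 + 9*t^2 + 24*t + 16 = (t + 4)*(t^2 + 5*t + 4) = (t + 4)^2*(t + 1)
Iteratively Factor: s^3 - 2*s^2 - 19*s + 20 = (s - 1)*(s^2 - s - 20) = (s - 1)*(s + 4)*(s - 5)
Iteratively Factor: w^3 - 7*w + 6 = (w - 1)*(w^2 + w - 6) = (w - 2)*(w - 1)*(w + 3)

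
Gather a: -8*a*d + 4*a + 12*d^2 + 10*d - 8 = a*(4 - 8*d) + 12*d^2 + 10*d - 8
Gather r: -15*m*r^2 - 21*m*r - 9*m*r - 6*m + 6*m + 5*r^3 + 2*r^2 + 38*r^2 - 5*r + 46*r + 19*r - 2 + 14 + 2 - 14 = 5*r^3 + r^2*(40 - 15*m) + r*(60 - 30*m)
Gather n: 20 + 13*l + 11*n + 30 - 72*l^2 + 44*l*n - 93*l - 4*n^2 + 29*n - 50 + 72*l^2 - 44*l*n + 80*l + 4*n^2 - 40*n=0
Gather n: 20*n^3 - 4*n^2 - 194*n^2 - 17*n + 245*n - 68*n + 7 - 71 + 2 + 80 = 20*n^3 - 198*n^2 + 160*n + 18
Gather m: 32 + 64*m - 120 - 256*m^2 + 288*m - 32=-256*m^2 + 352*m - 120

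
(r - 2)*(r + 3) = r^2 + r - 6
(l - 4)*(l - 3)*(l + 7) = l^3 - 37*l + 84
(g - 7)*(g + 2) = g^2 - 5*g - 14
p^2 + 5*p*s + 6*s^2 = (p + 2*s)*(p + 3*s)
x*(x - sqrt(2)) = x^2 - sqrt(2)*x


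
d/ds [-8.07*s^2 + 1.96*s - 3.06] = 1.96 - 16.14*s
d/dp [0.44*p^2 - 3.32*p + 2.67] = 0.88*p - 3.32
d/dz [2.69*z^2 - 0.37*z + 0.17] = 5.38*z - 0.37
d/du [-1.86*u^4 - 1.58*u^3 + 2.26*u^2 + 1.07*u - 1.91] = -7.44*u^3 - 4.74*u^2 + 4.52*u + 1.07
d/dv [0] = 0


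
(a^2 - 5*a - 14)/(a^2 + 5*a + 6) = (a - 7)/(a + 3)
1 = 1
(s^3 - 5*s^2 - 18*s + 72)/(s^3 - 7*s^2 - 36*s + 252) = (s^2 + s - 12)/(s^2 - s - 42)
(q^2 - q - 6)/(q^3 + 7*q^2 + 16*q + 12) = (q - 3)/(q^2 + 5*q + 6)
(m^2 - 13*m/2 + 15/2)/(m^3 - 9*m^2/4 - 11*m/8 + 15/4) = 4*(m - 5)/(4*m^2 - 3*m - 10)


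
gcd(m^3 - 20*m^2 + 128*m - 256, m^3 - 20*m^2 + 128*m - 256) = m^3 - 20*m^2 + 128*m - 256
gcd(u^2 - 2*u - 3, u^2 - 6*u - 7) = u + 1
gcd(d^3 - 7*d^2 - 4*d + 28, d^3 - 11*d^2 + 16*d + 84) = d^2 - 5*d - 14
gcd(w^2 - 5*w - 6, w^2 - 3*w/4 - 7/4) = w + 1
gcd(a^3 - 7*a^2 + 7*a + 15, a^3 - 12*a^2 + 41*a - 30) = a - 5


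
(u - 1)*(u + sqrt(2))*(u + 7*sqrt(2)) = u^3 - u^2 + 8*sqrt(2)*u^2 - 8*sqrt(2)*u + 14*u - 14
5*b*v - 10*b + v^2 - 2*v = (5*b + v)*(v - 2)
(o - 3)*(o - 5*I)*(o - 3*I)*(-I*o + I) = -I*o^4 - 8*o^3 + 4*I*o^3 + 32*o^2 + 12*I*o^2 - 24*o - 60*I*o + 45*I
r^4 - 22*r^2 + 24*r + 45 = (r - 3)^2*(r + 1)*(r + 5)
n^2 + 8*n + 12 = (n + 2)*(n + 6)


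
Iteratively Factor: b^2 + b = (b + 1)*(b)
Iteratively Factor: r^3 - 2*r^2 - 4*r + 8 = (r - 2)*(r^2 - 4) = (r - 2)^2*(r + 2)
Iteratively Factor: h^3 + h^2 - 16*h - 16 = (h + 4)*(h^2 - 3*h - 4) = (h + 1)*(h + 4)*(h - 4)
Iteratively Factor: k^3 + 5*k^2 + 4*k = (k + 4)*(k^2 + k) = (k + 1)*(k + 4)*(k)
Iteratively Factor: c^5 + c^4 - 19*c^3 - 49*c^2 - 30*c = (c - 5)*(c^4 + 6*c^3 + 11*c^2 + 6*c) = (c - 5)*(c + 1)*(c^3 + 5*c^2 + 6*c) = (c - 5)*(c + 1)*(c + 2)*(c^2 + 3*c) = (c - 5)*(c + 1)*(c + 2)*(c + 3)*(c)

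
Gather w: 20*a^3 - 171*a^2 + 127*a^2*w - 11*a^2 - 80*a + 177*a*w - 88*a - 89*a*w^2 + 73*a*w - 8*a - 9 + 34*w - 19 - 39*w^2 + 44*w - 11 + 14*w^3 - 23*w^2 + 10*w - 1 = 20*a^3 - 182*a^2 - 176*a + 14*w^3 + w^2*(-89*a - 62) + w*(127*a^2 + 250*a + 88) - 40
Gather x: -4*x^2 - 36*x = -4*x^2 - 36*x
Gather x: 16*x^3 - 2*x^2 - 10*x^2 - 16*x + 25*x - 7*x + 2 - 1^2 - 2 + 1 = 16*x^3 - 12*x^2 + 2*x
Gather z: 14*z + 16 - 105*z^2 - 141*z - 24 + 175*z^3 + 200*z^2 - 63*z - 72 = 175*z^3 + 95*z^2 - 190*z - 80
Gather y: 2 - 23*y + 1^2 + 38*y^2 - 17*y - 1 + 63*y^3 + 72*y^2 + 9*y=63*y^3 + 110*y^2 - 31*y + 2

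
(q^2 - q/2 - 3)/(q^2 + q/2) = (2*q^2 - q - 6)/(q*(2*q + 1))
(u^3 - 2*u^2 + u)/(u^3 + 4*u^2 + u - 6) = u*(u - 1)/(u^2 + 5*u + 6)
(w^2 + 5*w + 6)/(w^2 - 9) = (w + 2)/(w - 3)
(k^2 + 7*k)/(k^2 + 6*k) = (k + 7)/(k + 6)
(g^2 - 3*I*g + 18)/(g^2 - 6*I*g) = (g + 3*I)/g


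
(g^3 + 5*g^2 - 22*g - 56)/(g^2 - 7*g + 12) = (g^2 + 9*g + 14)/(g - 3)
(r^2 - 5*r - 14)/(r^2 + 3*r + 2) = (r - 7)/(r + 1)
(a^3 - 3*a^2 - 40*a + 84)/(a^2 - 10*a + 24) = (a^3 - 3*a^2 - 40*a + 84)/(a^2 - 10*a + 24)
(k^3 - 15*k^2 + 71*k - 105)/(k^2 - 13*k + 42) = (k^2 - 8*k + 15)/(k - 6)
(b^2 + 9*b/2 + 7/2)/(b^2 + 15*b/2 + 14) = (b + 1)/(b + 4)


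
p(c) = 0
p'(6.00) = 0.00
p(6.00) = 0.00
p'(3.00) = 0.00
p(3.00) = 0.00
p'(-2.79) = 0.00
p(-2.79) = 0.00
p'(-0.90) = 0.00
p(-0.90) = 0.00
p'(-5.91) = 0.00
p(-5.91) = 0.00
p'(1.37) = 0.00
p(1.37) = 0.00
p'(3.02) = 0.00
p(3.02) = 0.00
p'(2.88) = 0.00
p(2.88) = 0.00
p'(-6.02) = 0.00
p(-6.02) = 0.00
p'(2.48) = 0.00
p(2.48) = 0.00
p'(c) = 0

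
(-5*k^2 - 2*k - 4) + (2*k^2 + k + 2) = -3*k^2 - k - 2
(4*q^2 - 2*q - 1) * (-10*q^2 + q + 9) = -40*q^4 + 24*q^3 + 44*q^2 - 19*q - 9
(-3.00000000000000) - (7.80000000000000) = -10.8000000000000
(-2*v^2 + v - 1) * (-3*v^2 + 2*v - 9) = 6*v^4 - 7*v^3 + 23*v^2 - 11*v + 9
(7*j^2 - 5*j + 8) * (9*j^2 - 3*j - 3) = 63*j^4 - 66*j^3 + 66*j^2 - 9*j - 24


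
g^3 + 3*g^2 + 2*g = g*(g + 1)*(g + 2)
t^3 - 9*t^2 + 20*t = t*(t - 5)*(t - 4)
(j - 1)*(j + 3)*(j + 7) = j^3 + 9*j^2 + 11*j - 21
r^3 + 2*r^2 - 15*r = r*(r - 3)*(r + 5)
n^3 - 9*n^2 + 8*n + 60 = (n - 6)*(n - 5)*(n + 2)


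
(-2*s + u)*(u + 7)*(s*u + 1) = -2*s^2*u^2 - 14*s^2*u + s*u^3 + 7*s*u^2 - 2*s*u - 14*s + u^2 + 7*u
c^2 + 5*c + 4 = (c + 1)*(c + 4)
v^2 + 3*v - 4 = (v - 1)*(v + 4)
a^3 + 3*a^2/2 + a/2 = a*(a + 1/2)*(a + 1)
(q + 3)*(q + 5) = q^2 + 8*q + 15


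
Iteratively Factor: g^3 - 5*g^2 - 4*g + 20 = (g - 5)*(g^2 - 4) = (g - 5)*(g + 2)*(g - 2)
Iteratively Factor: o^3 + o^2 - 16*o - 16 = (o + 1)*(o^2 - 16) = (o + 1)*(o + 4)*(o - 4)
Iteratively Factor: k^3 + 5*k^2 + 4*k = (k)*(k^2 + 5*k + 4) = k*(k + 4)*(k + 1)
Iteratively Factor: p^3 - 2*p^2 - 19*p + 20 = (p + 4)*(p^2 - 6*p + 5) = (p - 1)*(p + 4)*(p - 5)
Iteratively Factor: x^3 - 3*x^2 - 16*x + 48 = (x + 4)*(x^2 - 7*x + 12) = (x - 4)*(x + 4)*(x - 3)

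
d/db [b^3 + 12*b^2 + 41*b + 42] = 3*b^2 + 24*b + 41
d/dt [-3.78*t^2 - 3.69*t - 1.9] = -7.56*t - 3.69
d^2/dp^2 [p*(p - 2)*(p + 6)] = 6*p + 8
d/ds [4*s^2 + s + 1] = 8*s + 1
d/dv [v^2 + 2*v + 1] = 2*v + 2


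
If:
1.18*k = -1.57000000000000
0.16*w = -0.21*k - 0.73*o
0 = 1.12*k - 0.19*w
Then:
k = -1.33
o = 2.10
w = -7.84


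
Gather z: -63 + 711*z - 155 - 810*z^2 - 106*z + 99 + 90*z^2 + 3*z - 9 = -720*z^2 + 608*z - 128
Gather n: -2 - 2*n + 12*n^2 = 12*n^2 - 2*n - 2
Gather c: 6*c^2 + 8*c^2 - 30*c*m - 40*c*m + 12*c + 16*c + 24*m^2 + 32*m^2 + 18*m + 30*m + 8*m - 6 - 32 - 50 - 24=14*c^2 + c*(28 - 70*m) + 56*m^2 + 56*m - 112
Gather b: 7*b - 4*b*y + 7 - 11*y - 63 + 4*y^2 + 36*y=b*(7 - 4*y) + 4*y^2 + 25*y - 56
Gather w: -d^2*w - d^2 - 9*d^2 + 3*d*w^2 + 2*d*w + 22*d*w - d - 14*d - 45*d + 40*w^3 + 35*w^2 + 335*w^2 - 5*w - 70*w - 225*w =-10*d^2 - 60*d + 40*w^3 + w^2*(3*d + 370) + w*(-d^2 + 24*d - 300)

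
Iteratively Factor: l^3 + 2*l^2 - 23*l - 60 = (l - 5)*(l^2 + 7*l + 12) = (l - 5)*(l + 4)*(l + 3)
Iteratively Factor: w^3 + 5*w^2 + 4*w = (w)*(w^2 + 5*w + 4) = w*(w + 4)*(w + 1)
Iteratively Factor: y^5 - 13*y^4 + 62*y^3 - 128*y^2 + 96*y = (y - 3)*(y^4 - 10*y^3 + 32*y^2 - 32*y) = y*(y - 3)*(y^3 - 10*y^2 + 32*y - 32) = y*(y - 4)*(y - 3)*(y^2 - 6*y + 8) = y*(y - 4)*(y - 3)*(y - 2)*(y - 4)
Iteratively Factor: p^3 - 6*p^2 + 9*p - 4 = (p - 1)*(p^2 - 5*p + 4) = (p - 1)^2*(p - 4)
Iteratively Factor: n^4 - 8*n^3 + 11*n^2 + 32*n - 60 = (n - 5)*(n^3 - 3*n^2 - 4*n + 12) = (n - 5)*(n - 2)*(n^2 - n - 6) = (n - 5)*(n - 2)*(n + 2)*(n - 3)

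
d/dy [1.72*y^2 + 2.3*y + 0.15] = 3.44*y + 2.3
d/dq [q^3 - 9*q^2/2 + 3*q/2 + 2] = 3*q^2 - 9*q + 3/2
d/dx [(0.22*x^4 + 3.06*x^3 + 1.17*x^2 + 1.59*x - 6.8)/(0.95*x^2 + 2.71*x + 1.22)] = (0.418*x^5 + 4.6956*x^4 + 17.6588*x^3 + 12.8598*x^2 + 15.7748*x + 20.3678)/(0.9025*x^4 + 5.149*x^3 + 9.6621*x^2 + 6.6124*x + 1.4884)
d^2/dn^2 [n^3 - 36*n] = 6*n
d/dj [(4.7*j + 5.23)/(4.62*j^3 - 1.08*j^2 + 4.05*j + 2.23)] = (-43.428*j^3 - 67.4118*j^2 + 11.2968*j - 10.7005)/(21.3444*j^6 - 9.9792*j^5 + 38.5884*j^4 + 11.8572*j^3 + 11.5857*j^2 + 18.063*j + 4.9729)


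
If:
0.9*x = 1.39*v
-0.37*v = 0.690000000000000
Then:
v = -1.86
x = -2.88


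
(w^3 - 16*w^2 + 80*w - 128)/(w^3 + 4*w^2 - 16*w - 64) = (w^2 - 12*w + 32)/(w^2 + 8*w + 16)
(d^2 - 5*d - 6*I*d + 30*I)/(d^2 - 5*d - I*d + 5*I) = (d - 6*I)/(d - I)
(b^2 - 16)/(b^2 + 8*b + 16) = (b - 4)/(b + 4)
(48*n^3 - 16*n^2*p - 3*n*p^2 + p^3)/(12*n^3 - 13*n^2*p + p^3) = (-4*n + p)/(-n + p)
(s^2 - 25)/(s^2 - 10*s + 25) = (s + 5)/(s - 5)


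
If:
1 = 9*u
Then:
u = 1/9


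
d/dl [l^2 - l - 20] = 2*l - 1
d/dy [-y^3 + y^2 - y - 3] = -3*y^2 + 2*y - 1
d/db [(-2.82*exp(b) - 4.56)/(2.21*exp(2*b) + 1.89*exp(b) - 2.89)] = (6.2322*exp(2*b) + 20.1552*exp(b) + 16.7682)*exp(b)/(4.8841*exp(4*b) + 8.3538*exp(3*b) - 9.2017*exp(2*b) - 10.9242*exp(b) + 8.3521)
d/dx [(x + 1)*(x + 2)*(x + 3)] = 3*x^2 + 12*x + 11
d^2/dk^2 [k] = 0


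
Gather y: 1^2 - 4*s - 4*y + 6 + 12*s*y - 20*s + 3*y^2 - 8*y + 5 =-24*s + 3*y^2 + y*(12*s - 12) + 12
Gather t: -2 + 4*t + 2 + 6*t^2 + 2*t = 6*t^2 + 6*t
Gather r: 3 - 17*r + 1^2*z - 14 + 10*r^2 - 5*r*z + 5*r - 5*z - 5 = 10*r^2 + r*(-5*z - 12) - 4*z - 16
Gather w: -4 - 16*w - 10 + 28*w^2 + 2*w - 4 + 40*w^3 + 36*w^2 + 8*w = 40*w^3 + 64*w^2 - 6*w - 18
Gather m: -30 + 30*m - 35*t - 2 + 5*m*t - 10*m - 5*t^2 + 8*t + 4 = m*(5*t + 20) - 5*t^2 - 27*t - 28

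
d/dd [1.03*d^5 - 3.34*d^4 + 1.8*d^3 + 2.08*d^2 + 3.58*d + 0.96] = 5.15*d^4 - 13.36*d^3 + 5.4*d^2 + 4.16*d + 3.58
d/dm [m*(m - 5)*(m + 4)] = 3*m^2 - 2*m - 20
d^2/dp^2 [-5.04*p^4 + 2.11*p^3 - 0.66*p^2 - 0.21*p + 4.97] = -60.48*p^2 + 12.66*p - 1.32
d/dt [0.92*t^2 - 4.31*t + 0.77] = 1.84*t - 4.31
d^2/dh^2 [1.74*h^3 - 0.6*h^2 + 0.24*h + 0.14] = 10.44*h - 1.2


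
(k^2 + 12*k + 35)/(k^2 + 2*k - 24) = (k^2 + 12*k + 35)/(k^2 + 2*k - 24)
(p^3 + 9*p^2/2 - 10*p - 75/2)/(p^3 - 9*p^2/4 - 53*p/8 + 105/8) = 4*(p + 5)/(4*p - 7)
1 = 1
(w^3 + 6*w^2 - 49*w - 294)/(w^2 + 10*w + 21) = (w^2 - w - 42)/(w + 3)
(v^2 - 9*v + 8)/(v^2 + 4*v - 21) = (v^2 - 9*v + 8)/(v^2 + 4*v - 21)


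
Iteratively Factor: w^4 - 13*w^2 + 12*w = (w - 3)*(w^3 + 3*w^2 - 4*w) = (w - 3)*(w + 4)*(w^2 - w) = (w - 3)*(w - 1)*(w + 4)*(w)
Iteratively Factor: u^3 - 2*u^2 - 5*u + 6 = (u - 3)*(u^2 + u - 2) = (u - 3)*(u - 1)*(u + 2)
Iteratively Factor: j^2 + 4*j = (j)*(j + 4)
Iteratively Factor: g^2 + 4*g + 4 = (g + 2)*(g + 2)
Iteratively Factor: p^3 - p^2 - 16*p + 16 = (p + 4)*(p^2 - 5*p + 4) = (p - 4)*(p + 4)*(p - 1)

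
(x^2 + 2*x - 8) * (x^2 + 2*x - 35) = x^4 + 4*x^3 - 39*x^2 - 86*x + 280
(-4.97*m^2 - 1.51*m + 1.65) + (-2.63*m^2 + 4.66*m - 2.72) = -7.6*m^2 + 3.15*m - 1.07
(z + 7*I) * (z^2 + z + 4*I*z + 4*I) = z^3 + z^2 + 11*I*z^2 - 28*z + 11*I*z - 28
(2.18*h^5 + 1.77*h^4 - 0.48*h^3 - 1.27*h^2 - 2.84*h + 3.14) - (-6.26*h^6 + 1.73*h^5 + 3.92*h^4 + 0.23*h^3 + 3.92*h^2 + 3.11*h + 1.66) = 6.26*h^6 + 0.45*h^5 - 2.15*h^4 - 0.71*h^3 - 5.19*h^2 - 5.95*h + 1.48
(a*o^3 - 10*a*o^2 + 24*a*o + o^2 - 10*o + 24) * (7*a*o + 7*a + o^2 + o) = 7*a^2*o^4 - 63*a^2*o^3 + 98*a^2*o^2 + 168*a^2*o + a*o^5 - 9*a*o^4 + 21*a*o^3 - 39*a*o^2 + 98*a*o + 168*a + o^4 - 9*o^3 + 14*o^2 + 24*o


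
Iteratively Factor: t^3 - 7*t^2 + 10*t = (t - 2)*(t^2 - 5*t) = t*(t - 2)*(t - 5)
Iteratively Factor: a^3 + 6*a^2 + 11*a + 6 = (a + 2)*(a^2 + 4*a + 3) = (a + 2)*(a + 3)*(a + 1)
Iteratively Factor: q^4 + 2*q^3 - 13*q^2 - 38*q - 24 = (q + 3)*(q^3 - q^2 - 10*q - 8) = (q + 1)*(q + 3)*(q^2 - 2*q - 8) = (q - 4)*(q + 1)*(q + 3)*(q + 2)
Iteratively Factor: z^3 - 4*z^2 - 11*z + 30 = (z + 3)*(z^2 - 7*z + 10) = (z - 2)*(z + 3)*(z - 5)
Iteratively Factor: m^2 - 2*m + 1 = (m - 1)*(m - 1)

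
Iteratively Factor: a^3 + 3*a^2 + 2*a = (a)*(a^2 + 3*a + 2) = a*(a + 1)*(a + 2)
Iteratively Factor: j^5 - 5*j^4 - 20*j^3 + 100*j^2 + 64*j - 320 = (j - 5)*(j^4 - 20*j^2 + 64) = (j - 5)*(j - 4)*(j^3 + 4*j^2 - 4*j - 16) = (j - 5)*(j - 4)*(j + 4)*(j^2 - 4) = (j - 5)*(j - 4)*(j - 2)*(j + 4)*(j + 2)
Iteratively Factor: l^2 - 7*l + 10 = (l - 5)*(l - 2)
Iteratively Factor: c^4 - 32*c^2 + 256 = (c + 4)*(c^3 - 4*c^2 - 16*c + 64) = (c - 4)*(c + 4)*(c^2 - 16) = (c - 4)^2*(c + 4)*(c + 4)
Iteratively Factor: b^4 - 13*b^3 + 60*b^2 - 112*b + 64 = (b - 4)*(b^3 - 9*b^2 + 24*b - 16) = (b - 4)^2*(b^2 - 5*b + 4) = (b - 4)^2*(b - 1)*(b - 4)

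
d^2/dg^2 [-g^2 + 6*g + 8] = -2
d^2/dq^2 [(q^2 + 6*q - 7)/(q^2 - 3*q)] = 6*(3*q^3 - 7*q^2 + 21*q - 21)/(q^3*(q^3 - 9*q^2 + 27*q - 27))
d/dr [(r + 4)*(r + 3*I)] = 2*r + 4 + 3*I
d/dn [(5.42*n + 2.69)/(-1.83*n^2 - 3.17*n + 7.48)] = (9.9186*n^2 + 9.8454*n + 49.0689)/(3.3489*n^4 + 11.6022*n^3 - 17.3279*n^2 - 47.4232*n + 55.9504)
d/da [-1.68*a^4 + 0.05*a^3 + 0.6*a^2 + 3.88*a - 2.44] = -6.72*a^3 + 0.15*a^2 + 1.2*a + 3.88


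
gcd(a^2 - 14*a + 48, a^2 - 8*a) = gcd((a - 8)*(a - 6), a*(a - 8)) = a - 8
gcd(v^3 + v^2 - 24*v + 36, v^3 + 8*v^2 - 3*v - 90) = v^2 + 3*v - 18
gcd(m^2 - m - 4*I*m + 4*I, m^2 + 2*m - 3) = m - 1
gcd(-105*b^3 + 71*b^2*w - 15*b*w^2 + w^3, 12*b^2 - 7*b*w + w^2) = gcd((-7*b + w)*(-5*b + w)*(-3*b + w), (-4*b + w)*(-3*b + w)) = -3*b + w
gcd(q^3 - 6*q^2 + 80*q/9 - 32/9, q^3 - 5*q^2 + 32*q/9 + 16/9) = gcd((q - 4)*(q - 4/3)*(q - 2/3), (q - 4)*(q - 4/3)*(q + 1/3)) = q^2 - 16*q/3 + 16/3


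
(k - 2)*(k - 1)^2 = k^3 - 4*k^2 + 5*k - 2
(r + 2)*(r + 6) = r^2 + 8*r + 12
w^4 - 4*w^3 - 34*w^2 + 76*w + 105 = (w - 7)*(w - 3)*(w + 1)*(w + 5)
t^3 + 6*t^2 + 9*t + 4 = (t + 1)^2*(t + 4)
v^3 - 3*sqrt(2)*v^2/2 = v^2*(v - 3*sqrt(2)/2)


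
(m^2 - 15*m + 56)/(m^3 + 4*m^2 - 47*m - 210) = (m - 8)/(m^2 + 11*m + 30)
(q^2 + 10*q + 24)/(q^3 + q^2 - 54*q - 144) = (q + 4)/(q^2 - 5*q - 24)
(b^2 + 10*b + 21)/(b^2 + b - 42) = (b + 3)/(b - 6)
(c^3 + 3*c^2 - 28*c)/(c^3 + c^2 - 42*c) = (c - 4)/(c - 6)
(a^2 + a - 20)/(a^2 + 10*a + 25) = (a - 4)/(a + 5)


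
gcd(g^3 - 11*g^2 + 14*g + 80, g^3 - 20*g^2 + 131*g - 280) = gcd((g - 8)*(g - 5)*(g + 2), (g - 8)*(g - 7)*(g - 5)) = g^2 - 13*g + 40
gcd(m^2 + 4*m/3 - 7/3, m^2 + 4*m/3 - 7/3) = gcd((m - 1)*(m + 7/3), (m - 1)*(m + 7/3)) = m^2 + 4*m/3 - 7/3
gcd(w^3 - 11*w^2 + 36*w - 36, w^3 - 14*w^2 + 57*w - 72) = w - 3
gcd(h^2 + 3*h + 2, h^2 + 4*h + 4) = h + 2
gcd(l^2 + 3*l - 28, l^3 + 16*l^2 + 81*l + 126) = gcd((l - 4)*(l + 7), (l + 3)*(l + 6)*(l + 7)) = l + 7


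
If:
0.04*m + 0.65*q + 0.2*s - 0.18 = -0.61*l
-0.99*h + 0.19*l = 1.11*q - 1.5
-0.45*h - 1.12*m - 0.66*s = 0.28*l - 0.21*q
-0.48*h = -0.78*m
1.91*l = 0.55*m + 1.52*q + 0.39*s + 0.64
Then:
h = 1.13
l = 0.46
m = 0.70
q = 0.42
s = -2.01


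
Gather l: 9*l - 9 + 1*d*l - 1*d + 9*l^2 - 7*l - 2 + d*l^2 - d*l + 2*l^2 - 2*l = -d + l^2*(d + 11) - 11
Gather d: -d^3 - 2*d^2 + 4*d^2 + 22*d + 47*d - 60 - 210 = -d^3 + 2*d^2 + 69*d - 270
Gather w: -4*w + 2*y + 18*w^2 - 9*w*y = 18*w^2 + w*(-9*y - 4) + 2*y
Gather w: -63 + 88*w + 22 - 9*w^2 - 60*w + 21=-9*w^2 + 28*w - 20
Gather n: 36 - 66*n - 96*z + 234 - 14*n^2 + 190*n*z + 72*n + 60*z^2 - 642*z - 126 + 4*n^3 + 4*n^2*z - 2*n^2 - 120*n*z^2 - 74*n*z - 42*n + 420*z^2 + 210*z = 4*n^3 + n^2*(4*z - 16) + n*(-120*z^2 + 116*z - 36) + 480*z^2 - 528*z + 144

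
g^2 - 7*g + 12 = (g - 4)*(g - 3)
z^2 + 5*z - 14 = (z - 2)*(z + 7)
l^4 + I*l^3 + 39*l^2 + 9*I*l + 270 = (l - 5*I)*(l - 3*I)*(l + 3*I)*(l + 6*I)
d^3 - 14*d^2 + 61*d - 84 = (d - 7)*(d - 4)*(d - 3)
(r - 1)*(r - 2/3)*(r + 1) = r^3 - 2*r^2/3 - r + 2/3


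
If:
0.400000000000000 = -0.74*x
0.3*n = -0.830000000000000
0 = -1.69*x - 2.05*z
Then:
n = -2.77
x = -0.54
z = 0.45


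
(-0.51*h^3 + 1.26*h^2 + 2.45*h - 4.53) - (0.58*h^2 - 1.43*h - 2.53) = -0.51*h^3 + 0.68*h^2 + 3.88*h - 2.0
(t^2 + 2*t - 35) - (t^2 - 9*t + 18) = 11*t - 53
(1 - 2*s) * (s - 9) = -2*s^2 + 19*s - 9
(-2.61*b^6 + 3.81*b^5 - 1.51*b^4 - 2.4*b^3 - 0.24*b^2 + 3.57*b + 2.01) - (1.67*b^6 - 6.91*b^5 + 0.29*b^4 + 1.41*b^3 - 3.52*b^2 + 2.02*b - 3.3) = -4.28*b^6 + 10.72*b^5 - 1.8*b^4 - 3.81*b^3 + 3.28*b^2 + 1.55*b + 5.31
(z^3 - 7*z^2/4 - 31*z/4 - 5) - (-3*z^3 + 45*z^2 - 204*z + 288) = 4*z^3 - 187*z^2/4 + 785*z/4 - 293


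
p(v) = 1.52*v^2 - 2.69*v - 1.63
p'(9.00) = 24.67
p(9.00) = 97.28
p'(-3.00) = -11.81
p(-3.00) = 20.12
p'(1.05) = 0.50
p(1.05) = -2.78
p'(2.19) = 3.97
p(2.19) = -0.23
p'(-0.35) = -3.75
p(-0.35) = -0.50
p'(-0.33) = -3.69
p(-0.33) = -0.58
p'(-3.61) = -13.66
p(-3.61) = 27.89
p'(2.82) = 5.88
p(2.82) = 2.87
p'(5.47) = 13.94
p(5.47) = 29.14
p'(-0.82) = -5.18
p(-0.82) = 1.60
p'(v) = 3.04*v - 2.69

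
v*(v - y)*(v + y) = v^3 - v*y^2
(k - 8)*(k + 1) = k^2 - 7*k - 8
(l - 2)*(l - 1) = l^2 - 3*l + 2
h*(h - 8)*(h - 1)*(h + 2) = h^4 - 7*h^3 - 10*h^2 + 16*h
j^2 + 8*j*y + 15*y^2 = (j + 3*y)*(j + 5*y)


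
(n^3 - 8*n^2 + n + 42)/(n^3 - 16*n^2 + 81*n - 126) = (n + 2)/(n - 6)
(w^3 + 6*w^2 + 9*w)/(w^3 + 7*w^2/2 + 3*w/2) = 2*(w + 3)/(2*w + 1)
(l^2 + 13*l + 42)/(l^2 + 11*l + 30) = (l + 7)/(l + 5)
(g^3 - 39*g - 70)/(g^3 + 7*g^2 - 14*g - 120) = (g^2 - 5*g - 14)/(g^2 + 2*g - 24)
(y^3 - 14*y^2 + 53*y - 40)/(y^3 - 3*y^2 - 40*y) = (y^2 - 6*y + 5)/(y*(y + 5))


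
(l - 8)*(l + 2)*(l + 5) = l^3 - l^2 - 46*l - 80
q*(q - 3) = q^2 - 3*q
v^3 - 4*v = v*(v - 2)*(v + 2)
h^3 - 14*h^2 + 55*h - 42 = (h - 7)*(h - 6)*(h - 1)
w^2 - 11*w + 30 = (w - 6)*(w - 5)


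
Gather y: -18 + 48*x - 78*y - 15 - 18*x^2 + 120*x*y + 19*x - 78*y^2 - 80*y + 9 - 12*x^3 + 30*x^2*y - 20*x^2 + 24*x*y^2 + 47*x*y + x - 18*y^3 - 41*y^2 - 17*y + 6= -12*x^3 - 38*x^2 + 68*x - 18*y^3 + y^2*(24*x - 119) + y*(30*x^2 + 167*x - 175) - 18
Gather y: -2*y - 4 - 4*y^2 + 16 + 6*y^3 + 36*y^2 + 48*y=6*y^3 + 32*y^2 + 46*y + 12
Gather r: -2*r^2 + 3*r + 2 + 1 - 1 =-2*r^2 + 3*r + 2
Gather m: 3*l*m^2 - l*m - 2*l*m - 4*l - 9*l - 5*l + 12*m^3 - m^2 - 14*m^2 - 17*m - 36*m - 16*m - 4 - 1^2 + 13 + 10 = -18*l + 12*m^3 + m^2*(3*l - 15) + m*(-3*l - 69) + 18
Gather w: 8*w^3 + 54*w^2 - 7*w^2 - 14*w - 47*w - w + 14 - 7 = 8*w^3 + 47*w^2 - 62*w + 7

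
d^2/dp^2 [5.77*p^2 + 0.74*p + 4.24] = 11.5400000000000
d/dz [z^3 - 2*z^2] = z*(3*z - 4)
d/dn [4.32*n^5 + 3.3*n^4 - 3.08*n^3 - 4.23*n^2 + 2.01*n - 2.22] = 21.6*n^4 + 13.2*n^3 - 9.24*n^2 - 8.46*n + 2.01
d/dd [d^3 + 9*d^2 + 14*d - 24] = 3*d^2 + 18*d + 14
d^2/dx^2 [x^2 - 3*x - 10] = 2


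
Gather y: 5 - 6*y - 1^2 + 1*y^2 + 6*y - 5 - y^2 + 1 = 0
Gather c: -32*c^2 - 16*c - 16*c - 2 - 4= -32*c^2 - 32*c - 6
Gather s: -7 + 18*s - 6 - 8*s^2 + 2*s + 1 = -8*s^2 + 20*s - 12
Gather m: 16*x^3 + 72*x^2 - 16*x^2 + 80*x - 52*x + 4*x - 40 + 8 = 16*x^3 + 56*x^2 + 32*x - 32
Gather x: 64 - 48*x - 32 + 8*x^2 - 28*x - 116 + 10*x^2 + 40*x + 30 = 18*x^2 - 36*x - 54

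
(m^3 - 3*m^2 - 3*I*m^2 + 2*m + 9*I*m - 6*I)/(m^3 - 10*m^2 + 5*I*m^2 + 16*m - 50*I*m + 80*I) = (m^2 - m*(1 + 3*I) + 3*I)/(m^2 + m*(-8 + 5*I) - 40*I)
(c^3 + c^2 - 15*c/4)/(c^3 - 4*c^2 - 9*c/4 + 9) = c*(2*c + 5)/(2*c^2 - 5*c - 12)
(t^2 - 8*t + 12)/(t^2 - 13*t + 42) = (t - 2)/(t - 7)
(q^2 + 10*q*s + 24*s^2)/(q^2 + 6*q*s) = (q + 4*s)/q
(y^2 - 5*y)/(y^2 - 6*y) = (y - 5)/(y - 6)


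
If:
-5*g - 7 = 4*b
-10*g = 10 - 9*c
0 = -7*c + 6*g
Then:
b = 119/32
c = -15/4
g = -35/8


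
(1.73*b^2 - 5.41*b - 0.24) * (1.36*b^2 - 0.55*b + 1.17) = 2.3528*b^4 - 8.3091*b^3 + 4.6732*b^2 - 6.1977*b - 0.2808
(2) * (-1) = -2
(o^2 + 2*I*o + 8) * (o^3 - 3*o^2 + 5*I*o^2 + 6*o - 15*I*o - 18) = o^5 - 3*o^4 + 7*I*o^4 + 4*o^3 - 21*I*o^3 - 12*o^2 + 52*I*o^2 + 48*o - 156*I*o - 144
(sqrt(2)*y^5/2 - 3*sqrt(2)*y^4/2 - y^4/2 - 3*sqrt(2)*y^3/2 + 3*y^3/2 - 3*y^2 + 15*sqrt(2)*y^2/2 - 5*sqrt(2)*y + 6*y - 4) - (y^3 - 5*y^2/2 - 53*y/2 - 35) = sqrt(2)*y^5/2 - 3*sqrt(2)*y^4/2 - y^4/2 - 3*sqrt(2)*y^3/2 + y^3/2 - y^2/2 + 15*sqrt(2)*y^2/2 - 5*sqrt(2)*y + 65*y/2 + 31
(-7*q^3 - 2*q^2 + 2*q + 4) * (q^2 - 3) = -7*q^5 - 2*q^4 + 23*q^3 + 10*q^2 - 6*q - 12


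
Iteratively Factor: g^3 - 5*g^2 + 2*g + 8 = (g + 1)*(g^2 - 6*g + 8) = (g - 2)*(g + 1)*(g - 4)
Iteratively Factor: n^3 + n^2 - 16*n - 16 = (n - 4)*(n^2 + 5*n + 4) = (n - 4)*(n + 1)*(n + 4)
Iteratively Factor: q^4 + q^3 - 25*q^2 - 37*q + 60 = (q - 1)*(q^3 + 2*q^2 - 23*q - 60) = (q - 5)*(q - 1)*(q^2 + 7*q + 12) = (q - 5)*(q - 1)*(q + 4)*(q + 3)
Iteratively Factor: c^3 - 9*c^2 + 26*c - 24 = (c - 4)*(c^2 - 5*c + 6) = (c - 4)*(c - 2)*(c - 3)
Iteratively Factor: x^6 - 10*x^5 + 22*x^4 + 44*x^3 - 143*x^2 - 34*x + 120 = (x - 1)*(x^5 - 9*x^4 + 13*x^3 + 57*x^2 - 86*x - 120) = (x - 4)*(x - 1)*(x^4 - 5*x^3 - 7*x^2 + 29*x + 30) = (x - 4)*(x - 1)*(x + 2)*(x^3 - 7*x^2 + 7*x + 15) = (x - 5)*(x - 4)*(x - 1)*(x + 2)*(x^2 - 2*x - 3) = (x - 5)*(x - 4)*(x - 3)*(x - 1)*(x + 2)*(x + 1)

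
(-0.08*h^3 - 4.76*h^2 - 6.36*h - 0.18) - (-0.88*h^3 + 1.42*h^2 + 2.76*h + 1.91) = 0.8*h^3 - 6.18*h^2 - 9.12*h - 2.09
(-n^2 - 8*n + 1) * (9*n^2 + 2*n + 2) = -9*n^4 - 74*n^3 - 9*n^2 - 14*n + 2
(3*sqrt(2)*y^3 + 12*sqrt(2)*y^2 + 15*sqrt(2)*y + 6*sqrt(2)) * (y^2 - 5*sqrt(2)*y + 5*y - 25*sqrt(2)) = 3*sqrt(2)*y^5 - 30*y^4 + 27*sqrt(2)*y^4 - 270*y^3 + 75*sqrt(2)*y^3 - 750*y^2 + 81*sqrt(2)*y^2 - 810*y + 30*sqrt(2)*y - 300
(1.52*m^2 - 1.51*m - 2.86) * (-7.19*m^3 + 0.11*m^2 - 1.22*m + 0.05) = -10.9288*m^5 + 11.0241*m^4 + 18.5429*m^3 + 1.6036*m^2 + 3.4137*m - 0.143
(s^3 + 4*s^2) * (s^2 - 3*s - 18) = s^5 + s^4 - 30*s^3 - 72*s^2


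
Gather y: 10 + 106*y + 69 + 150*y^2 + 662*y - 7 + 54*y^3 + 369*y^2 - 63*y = 54*y^3 + 519*y^2 + 705*y + 72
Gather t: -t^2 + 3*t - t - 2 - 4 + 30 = -t^2 + 2*t + 24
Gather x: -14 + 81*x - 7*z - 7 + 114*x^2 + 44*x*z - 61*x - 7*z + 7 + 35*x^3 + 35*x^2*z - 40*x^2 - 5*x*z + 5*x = 35*x^3 + x^2*(35*z + 74) + x*(39*z + 25) - 14*z - 14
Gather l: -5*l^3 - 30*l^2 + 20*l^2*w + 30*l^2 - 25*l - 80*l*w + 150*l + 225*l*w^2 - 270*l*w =-5*l^3 + 20*l^2*w + l*(225*w^2 - 350*w + 125)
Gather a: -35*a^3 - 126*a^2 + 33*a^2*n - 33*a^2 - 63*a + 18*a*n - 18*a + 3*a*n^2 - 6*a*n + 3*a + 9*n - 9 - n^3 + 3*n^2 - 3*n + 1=-35*a^3 + a^2*(33*n - 159) + a*(3*n^2 + 12*n - 78) - n^3 + 3*n^2 + 6*n - 8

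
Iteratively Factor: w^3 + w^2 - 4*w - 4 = (w + 1)*(w^2 - 4) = (w + 1)*(w + 2)*(w - 2)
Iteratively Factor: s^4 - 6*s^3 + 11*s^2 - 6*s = (s - 1)*(s^3 - 5*s^2 + 6*s) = (s - 2)*(s - 1)*(s^2 - 3*s) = (s - 3)*(s - 2)*(s - 1)*(s)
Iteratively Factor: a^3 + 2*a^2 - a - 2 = (a - 1)*(a^2 + 3*a + 2) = (a - 1)*(a + 1)*(a + 2)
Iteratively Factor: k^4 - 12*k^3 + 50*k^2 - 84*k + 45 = (k - 3)*(k^3 - 9*k^2 + 23*k - 15) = (k - 3)*(k - 1)*(k^2 - 8*k + 15) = (k - 3)^2*(k - 1)*(k - 5)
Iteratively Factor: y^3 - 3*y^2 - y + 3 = (y - 3)*(y^2 - 1) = (y - 3)*(y + 1)*(y - 1)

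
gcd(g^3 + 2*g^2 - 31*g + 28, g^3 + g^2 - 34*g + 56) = g^2 + 3*g - 28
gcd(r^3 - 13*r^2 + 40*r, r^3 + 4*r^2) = r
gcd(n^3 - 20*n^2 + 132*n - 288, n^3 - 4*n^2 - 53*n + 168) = n - 8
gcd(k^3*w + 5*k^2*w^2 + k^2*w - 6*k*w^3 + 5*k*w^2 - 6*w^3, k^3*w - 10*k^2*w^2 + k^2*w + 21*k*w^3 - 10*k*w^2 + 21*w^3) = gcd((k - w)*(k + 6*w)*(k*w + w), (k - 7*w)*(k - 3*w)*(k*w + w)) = k*w + w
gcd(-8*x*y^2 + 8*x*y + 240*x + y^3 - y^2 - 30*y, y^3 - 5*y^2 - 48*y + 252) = y - 6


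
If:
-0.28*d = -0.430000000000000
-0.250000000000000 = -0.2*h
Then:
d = 1.54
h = 1.25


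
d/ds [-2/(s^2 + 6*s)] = 4*(s + 3)/(s^2*(s + 6)^2)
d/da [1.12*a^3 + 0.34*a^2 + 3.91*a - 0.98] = 3.36*a^2 + 0.68*a + 3.91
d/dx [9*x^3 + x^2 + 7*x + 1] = 27*x^2 + 2*x + 7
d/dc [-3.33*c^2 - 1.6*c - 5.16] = -6.66*c - 1.6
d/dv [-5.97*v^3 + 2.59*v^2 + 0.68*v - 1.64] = -17.91*v^2 + 5.18*v + 0.68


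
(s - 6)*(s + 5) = s^2 - s - 30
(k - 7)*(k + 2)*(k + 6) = k^3 + k^2 - 44*k - 84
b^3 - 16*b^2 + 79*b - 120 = (b - 8)*(b - 5)*(b - 3)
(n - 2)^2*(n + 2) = n^3 - 2*n^2 - 4*n + 8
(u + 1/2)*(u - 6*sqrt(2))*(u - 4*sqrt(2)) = u^3 - 10*sqrt(2)*u^2 + u^2/2 - 5*sqrt(2)*u + 48*u + 24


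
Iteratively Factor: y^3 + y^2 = (y + 1)*(y^2) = y*(y + 1)*(y)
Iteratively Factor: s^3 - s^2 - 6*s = (s - 3)*(s^2 + 2*s) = s*(s - 3)*(s + 2)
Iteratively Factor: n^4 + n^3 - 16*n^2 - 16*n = (n + 4)*(n^3 - 3*n^2 - 4*n) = n*(n + 4)*(n^2 - 3*n - 4) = n*(n + 1)*(n + 4)*(n - 4)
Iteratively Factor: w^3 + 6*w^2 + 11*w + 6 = (w + 1)*(w^2 + 5*w + 6) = (w + 1)*(w + 2)*(w + 3)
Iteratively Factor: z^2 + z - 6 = (z + 3)*(z - 2)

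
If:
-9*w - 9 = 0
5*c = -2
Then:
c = -2/5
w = -1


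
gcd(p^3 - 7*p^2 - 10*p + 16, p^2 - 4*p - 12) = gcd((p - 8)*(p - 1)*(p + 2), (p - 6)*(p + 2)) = p + 2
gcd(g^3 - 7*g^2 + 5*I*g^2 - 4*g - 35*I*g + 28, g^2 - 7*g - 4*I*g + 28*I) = g - 7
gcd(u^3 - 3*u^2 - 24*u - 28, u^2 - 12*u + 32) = 1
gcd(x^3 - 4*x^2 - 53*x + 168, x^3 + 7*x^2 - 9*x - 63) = x^2 + 4*x - 21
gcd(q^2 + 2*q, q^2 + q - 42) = 1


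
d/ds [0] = 0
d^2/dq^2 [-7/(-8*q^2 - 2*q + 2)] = 7*(-16*q^2 - 4*q + (8*q + 1)^2 + 4)/(4*q^2 + q - 1)^3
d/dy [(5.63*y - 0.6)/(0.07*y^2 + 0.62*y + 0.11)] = (-0.3941*y^2 + 0.0840000000000001*y + 0.9913)/(0.0049*y^4 + 0.0868*y^3 + 0.3998*y^2 + 0.1364*y + 0.0121)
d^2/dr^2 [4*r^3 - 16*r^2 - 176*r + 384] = 24*r - 32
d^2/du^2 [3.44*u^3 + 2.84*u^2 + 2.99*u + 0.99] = 20.64*u + 5.68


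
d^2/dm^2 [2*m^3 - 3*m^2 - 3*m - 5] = 12*m - 6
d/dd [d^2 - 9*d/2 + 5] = 2*d - 9/2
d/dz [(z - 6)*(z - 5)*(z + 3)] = 3*z^2 - 16*z - 3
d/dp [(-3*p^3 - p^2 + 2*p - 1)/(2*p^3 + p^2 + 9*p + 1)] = (-p^4 - 62*p^3 - 14*p^2 + 11)/(4*p^6 + 4*p^5 + 37*p^4 + 22*p^3 + 83*p^2 + 18*p + 1)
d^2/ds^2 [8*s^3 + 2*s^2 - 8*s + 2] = 48*s + 4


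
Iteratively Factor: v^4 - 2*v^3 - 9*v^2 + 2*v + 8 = (v - 4)*(v^3 + 2*v^2 - v - 2) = (v - 4)*(v + 2)*(v^2 - 1) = (v - 4)*(v - 1)*(v + 2)*(v + 1)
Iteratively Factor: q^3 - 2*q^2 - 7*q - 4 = (q + 1)*(q^2 - 3*q - 4) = (q - 4)*(q + 1)*(q + 1)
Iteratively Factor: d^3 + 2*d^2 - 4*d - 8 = (d - 2)*(d^2 + 4*d + 4) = (d - 2)*(d + 2)*(d + 2)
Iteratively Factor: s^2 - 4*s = (s)*(s - 4)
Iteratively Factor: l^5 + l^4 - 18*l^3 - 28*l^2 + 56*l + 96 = (l + 2)*(l^4 - l^3 - 16*l^2 + 4*l + 48) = (l - 2)*(l + 2)*(l^3 + l^2 - 14*l - 24) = (l - 2)*(l + 2)^2*(l^2 - l - 12) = (l - 4)*(l - 2)*(l + 2)^2*(l + 3)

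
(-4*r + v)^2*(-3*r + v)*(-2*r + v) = 96*r^4 - 128*r^3*v + 62*r^2*v^2 - 13*r*v^3 + v^4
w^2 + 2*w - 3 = (w - 1)*(w + 3)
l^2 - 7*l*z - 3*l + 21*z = (l - 3)*(l - 7*z)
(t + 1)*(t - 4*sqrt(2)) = t^2 - 4*sqrt(2)*t + t - 4*sqrt(2)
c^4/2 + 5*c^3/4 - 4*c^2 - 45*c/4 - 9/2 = (c/2 + 1)*(c - 3)*(c + 1/2)*(c + 3)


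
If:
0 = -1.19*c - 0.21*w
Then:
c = -0.176470588235294*w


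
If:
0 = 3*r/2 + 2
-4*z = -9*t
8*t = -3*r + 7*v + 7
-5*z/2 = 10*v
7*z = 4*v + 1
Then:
No Solution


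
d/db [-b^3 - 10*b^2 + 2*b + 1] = -3*b^2 - 20*b + 2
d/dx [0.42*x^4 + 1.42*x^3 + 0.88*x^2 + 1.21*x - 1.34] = 1.68*x^3 + 4.26*x^2 + 1.76*x + 1.21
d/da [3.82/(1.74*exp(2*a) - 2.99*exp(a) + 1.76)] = (11.4218 - 13.2936*exp(a))*exp(a)/(1.74*exp(2*a) - 2.99*exp(a) + 1.76)^2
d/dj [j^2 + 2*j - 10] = 2*j + 2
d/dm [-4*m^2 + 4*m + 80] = 4 - 8*m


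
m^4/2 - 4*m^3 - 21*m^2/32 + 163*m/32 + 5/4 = (m/2 + 1/2)*(m - 8)*(m - 5/4)*(m + 1/4)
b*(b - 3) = b^2 - 3*b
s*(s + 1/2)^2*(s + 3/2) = s^4 + 5*s^3/2 + 7*s^2/4 + 3*s/8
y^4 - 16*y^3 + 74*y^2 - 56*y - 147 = (y - 7)^2*(y - 3)*(y + 1)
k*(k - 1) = k^2 - k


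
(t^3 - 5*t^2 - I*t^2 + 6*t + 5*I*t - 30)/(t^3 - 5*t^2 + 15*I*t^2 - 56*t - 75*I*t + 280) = (t^2 - I*t + 6)/(t^2 + 15*I*t - 56)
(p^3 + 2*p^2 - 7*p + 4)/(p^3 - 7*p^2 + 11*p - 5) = (p + 4)/(p - 5)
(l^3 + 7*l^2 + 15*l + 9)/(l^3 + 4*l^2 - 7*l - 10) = (l^2 + 6*l + 9)/(l^2 + 3*l - 10)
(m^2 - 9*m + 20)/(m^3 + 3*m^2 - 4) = (m^2 - 9*m + 20)/(m^3 + 3*m^2 - 4)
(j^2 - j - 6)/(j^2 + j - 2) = (j - 3)/(j - 1)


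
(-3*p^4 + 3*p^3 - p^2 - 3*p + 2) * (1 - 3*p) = 9*p^5 - 12*p^4 + 6*p^3 + 8*p^2 - 9*p + 2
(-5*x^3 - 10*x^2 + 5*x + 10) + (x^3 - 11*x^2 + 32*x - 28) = -4*x^3 - 21*x^2 + 37*x - 18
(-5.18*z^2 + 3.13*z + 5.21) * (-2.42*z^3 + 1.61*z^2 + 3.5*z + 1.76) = 12.5356*z^5 - 15.9144*z^4 - 25.6989*z^3 + 10.2263*z^2 + 23.7438*z + 9.1696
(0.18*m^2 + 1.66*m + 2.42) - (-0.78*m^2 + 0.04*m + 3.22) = 0.96*m^2 + 1.62*m - 0.8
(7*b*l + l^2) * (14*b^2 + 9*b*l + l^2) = 98*b^3*l + 77*b^2*l^2 + 16*b*l^3 + l^4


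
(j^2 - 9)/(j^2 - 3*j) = (j + 3)/j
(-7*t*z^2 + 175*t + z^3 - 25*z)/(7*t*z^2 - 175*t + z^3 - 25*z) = (-7*t + z)/(7*t + z)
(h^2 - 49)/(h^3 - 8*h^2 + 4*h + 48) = (h^2 - 49)/(h^3 - 8*h^2 + 4*h + 48)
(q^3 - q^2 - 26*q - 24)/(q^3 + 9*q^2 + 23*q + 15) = (q^2 - 2*q - 24)/(q^2 + 8*q + 15)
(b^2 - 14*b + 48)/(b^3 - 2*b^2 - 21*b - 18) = (b - 8)/(b^2 + 4*b + 3)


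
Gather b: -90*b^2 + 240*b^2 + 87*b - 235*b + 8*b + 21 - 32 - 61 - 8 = 150*b^2 - 140*b - 80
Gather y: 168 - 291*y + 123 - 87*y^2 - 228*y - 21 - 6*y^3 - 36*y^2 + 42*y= -6*y^3 - 123*y^2 - 477*y + 270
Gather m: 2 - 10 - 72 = -80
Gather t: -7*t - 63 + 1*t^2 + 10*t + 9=t^2 + 3*t - 54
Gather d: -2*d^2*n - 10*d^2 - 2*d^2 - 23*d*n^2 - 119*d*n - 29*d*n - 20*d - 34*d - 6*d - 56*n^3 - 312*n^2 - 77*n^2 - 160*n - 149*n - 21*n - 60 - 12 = d^2*(-2*n - 12) + d*(-23*n^2 - 148*n - 60) - 56*n^3 - 389*n^2 - 330*n - 72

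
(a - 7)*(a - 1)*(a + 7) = a^3 - a^2 - 49*a + 49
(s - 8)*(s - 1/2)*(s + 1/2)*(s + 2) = s^4 - 6*s^3 - 65*s^2/4 + 3*s/2 + 4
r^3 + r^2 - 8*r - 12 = (r - 3)*(r + 2)^2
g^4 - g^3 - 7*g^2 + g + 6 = (g - 3)*(g - 1)*(g + 1)*(g + 2)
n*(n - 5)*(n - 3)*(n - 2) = n^4 - 10*n^3 + 31*n^2 - 30*n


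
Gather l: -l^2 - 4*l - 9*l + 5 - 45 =-l^2 - 13*l - 40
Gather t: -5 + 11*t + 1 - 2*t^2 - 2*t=-2*t^2 + 9*t - 4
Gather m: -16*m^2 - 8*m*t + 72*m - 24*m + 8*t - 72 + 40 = -16*m^2 + m*(48 - 8*t) + 8*t - 32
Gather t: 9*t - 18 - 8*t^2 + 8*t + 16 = -8*t^2 + 17*t - 2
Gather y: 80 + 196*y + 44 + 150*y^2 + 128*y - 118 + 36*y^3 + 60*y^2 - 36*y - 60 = 36*y^3 + 210*y^2 + 288*y - 54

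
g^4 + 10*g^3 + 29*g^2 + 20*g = g*(g + 1)*(g + 4)*(g + 5)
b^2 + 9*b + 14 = (b + 2)*(b + 7)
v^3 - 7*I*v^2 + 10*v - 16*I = (v - 8*I)*(v - I)*(v + 2*I)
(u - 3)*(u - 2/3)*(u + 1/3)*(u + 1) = u^4 - 7*u^3/3 - 23*u^2/9 + 13*u/9 + 2/3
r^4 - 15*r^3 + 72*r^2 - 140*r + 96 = (r - 8)*(r - 3)*(r - 2)^2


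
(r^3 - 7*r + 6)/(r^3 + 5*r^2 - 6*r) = (r^2 + r - 6)/(r*(r + 6))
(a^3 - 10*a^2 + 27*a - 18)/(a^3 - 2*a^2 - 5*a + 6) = (a - 6)/(a + 2)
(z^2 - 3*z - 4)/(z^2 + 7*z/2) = 2*(z^2 - 3*z - 4)/(z*(2*z + 7))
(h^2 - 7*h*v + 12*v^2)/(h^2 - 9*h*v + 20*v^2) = (-h + 3*v)/(-h + 5*v)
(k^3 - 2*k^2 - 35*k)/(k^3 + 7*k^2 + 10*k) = (k - 7)/(k + 2)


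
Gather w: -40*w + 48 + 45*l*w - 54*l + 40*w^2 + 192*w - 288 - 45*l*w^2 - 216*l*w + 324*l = 270*l + w^2*(40 - 45*l) + w*(152 - 171*l) - 240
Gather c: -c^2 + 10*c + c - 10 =-c^2 + 11*c - 10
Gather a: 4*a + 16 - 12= 4*a + 4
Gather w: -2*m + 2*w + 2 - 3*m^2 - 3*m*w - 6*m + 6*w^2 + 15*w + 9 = -3*m^2 - 8*m + 6*w^2 + w*(17 - 3*m) + 11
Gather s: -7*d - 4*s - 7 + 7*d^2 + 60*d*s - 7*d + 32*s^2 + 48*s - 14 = 7*d^2 - 14*d + 32*s^2 + s*(60*d + 44) - 21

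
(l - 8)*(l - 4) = l^2 - 12*l + 32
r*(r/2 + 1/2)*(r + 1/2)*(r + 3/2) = r^4/2 + 3*r^3/2 + 11*r^2/8 + 3*r/8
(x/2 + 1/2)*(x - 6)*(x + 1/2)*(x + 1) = x^4/2 - 7*x^3/4 - 13*x^2/2 - 23*x/4 - 3/2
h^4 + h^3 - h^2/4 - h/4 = h*(h - 1/2)*(h + 1/2)*(h + 1)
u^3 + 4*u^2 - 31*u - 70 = (u - 5)*(u + 2)*(u + 7)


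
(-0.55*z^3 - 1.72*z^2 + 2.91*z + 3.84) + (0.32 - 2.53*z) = -0.55*z^3 - 1.72*z^2 + 0.38*z + 4.16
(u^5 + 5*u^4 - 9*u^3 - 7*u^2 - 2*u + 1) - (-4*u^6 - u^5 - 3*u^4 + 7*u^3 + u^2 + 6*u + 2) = 4*u^6 + 2*u^5 + 8*u^4 - 16*u^3 - 8*u^2 - 8*u - 1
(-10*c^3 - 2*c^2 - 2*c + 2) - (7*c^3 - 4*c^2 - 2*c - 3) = -17*c^3 + 2*c^2 + 5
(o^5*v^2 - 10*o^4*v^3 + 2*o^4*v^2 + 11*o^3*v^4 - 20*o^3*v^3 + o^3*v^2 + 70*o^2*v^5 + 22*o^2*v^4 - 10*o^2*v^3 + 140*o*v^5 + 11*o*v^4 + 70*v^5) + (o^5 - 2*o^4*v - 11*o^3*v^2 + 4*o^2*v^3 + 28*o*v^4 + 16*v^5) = o^5*v^2 + o^5 - 10*o^4*v^3 + 2*o^4*v^2 - 2*o^4*v + 11*o^3*v^4 - 20*o^3*v^3 - 10*o^3*v^2 + 70*o^2*v^5 + 22*o^2*v^4 - 6*o^2*v^3 + 140*o*v^5 + 39*o*v^4 + 86*v^5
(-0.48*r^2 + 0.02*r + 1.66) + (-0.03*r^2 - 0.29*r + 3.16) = -0.51*r^2 - 0.27*r + 4.82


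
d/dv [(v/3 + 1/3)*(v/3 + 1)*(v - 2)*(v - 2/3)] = 4*v^3/9 + 4*v^2/9 - 38*v/27 - 8/27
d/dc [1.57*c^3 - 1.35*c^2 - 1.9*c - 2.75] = 4.71*c^2 - 2.7*c - 1.9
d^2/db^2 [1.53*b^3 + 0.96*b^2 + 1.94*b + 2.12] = 9.18*b + 1.92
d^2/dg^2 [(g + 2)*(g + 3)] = 2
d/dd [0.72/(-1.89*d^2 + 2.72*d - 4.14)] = (2.7216*d - 1.9584)/(1.89*d^2 - 2.72*d + 4.14)^2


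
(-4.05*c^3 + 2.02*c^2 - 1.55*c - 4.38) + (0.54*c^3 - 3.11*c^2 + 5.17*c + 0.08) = -3.51*c^3 - 1.09*c^2 + 3.62*c - 4.3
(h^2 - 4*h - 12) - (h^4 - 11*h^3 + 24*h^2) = -h^4 + 11*h^3 - 23*h^2 - 4*h - 12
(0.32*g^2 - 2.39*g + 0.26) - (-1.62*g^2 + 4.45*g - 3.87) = 1.94*g^2 - 6.84*g + 4.13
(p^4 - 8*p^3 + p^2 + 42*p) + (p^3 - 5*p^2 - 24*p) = p^4 - 7*p^3 - 4*p^2 + 18*p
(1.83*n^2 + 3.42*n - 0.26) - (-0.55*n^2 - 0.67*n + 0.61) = 2.38*n^2 + 4.09*n - 0.87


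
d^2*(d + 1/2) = d^3 + d^2/2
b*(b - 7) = b^2 - 7*b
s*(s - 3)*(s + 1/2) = s^3 - 5*s^2/2 - 3*s/2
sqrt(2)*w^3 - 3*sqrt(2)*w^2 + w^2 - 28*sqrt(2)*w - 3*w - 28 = (w - 7)*(w + 4)*(sqrt(2)*w + 1)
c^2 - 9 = (c - 3)*(c + 3)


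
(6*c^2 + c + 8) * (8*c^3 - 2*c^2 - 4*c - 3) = 48*c^5 - 4*c^4 + 38*c^3 - 38*c^2 - 35*c - 24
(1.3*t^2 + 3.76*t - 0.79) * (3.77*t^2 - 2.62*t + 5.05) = 4.901*t^4 + 10.7692*t^3 - 6.2645*t^2 + 21.0578*t - 3.9895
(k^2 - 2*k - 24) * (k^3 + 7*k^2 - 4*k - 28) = k^5 + 5*k^4 - 42*k^3 - 188*k^2 + 152*k + 672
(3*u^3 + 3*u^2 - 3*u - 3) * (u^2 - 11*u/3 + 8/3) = 3*u^5 - 8*u^4 - 6*u^3 + 16*u^2 + 3*u - 8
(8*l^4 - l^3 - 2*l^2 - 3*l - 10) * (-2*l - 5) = -16*l^5 - 38*l^4 + 9*l^3 + 16*l^2 + 35*l + 50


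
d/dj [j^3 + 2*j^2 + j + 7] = 3*j^2 + 4*j + 1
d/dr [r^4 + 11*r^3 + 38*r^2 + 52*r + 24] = 4*r^3 + 33*r^2 + 76*r + 52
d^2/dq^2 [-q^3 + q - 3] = -6*q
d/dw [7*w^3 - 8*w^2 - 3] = w*(21*w - 16)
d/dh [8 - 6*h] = -6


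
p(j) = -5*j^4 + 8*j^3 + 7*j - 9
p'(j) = -20*j^3 + 24*j^2 + 7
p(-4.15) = -2092.91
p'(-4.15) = 1849.81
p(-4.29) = -2364.21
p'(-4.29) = 2027.77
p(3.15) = -229.18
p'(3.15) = -379.98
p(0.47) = -5.12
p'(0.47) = 10.23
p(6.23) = -5563.16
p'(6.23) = -3897.58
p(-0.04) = -9.28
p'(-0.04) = 7.04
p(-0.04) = -9.28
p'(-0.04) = 7.04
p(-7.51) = -19354.94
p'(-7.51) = 9831.90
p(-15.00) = -280239.00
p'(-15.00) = 72907.00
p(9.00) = -26919.00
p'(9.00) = -12629.00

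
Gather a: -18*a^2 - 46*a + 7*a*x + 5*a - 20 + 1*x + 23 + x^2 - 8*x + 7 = -18*a^2 + a*(7*x - 41) + x^2 - 7*x + 10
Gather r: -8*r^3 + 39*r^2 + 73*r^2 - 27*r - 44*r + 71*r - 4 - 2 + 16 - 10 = -8*r^3 + 112*r^2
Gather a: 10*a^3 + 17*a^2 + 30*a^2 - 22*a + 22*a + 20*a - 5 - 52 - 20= 10*a^3 + 47*a^2 + 20*a - 77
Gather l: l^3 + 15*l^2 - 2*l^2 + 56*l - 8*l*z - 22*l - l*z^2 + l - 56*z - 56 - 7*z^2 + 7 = l^3 + 13*l^2 + l*(-z^2 - 8*z + 35) - 7*z^2 - 56*z - 49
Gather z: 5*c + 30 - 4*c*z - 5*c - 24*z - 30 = z*(-4*c - 24)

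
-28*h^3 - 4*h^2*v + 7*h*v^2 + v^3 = (-2*h + v)*(2*h + v)*(7*h + v)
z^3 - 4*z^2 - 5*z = z*(z - 5)*(z + 1)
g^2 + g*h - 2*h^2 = (g - h)*(g + 2*h)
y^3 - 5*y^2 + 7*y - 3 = (y - 3)*(y - 1)^2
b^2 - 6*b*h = b*(b - 6*h)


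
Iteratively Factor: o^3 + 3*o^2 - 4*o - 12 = (o + 2)*(o^2 + o - 6) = (o - 2)*(o + 2)*(o + 3)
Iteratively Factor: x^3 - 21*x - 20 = (x + 4)*(x^2 - 4*x - 5) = (x + 1)*(x + 4)*(x - 5)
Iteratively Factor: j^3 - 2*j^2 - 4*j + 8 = (j - 2)*(j^2 - 4) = (j - 2)*(j + 2)*(j - 2)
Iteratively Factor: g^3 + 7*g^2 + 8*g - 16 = (g - 1)*(g^2 + 8*g + 16) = (g - 1)*(g + 4)*(g + 4)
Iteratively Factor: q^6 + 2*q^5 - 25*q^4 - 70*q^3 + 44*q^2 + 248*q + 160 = (q - 2)*(q^5 + 4*q^4 - 17*q^3 - 104*q^2 - 164*q - 80) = (q - 2)*(q + 4)*(q^4 - 17*q^2 - 36*q - 20) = (q - 5)*(q - 2)*(q + 4)*(q^3 + 5*q^2 + 8*q + 4) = (q - 5)*(q - 2)*(q + 1)*(q + 4)*(q^2 + 4*q + 4) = (q - 5)*(q - 2)*(q + 1)*(q + 2)*(q + 4)*(q + 2)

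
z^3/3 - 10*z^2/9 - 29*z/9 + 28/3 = (z/3 + 1)*(z - 4)*(z - 7/3)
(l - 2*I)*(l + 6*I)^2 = l^3 + 10*I*l^2 - 12*l + 72*I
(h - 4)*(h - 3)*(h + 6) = h^3 - h^2 - 30*h + 72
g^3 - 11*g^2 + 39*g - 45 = (g - 5)*(g - 3)^2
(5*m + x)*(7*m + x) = 35*m^2 + 12*m*x + x^2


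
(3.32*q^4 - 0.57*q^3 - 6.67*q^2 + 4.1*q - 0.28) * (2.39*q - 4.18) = 7.9348*q^5 - 15.2399*q^4 - 13.5587*q^3 + 37.6796*q^2 - 17.8072*q + 1.1704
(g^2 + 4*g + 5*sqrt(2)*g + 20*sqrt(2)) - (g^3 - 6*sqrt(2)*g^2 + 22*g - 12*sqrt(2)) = -g^3 + g^2 + 6*sqrt(2)*g^2 - 18*g + 5*sqrt(2)*g + 32*sqrt(2)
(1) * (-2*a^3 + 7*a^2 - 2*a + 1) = -2*a^3 + 7*a^2 - 2*a + 1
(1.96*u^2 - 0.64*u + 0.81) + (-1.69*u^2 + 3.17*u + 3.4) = 0.27*u^2 + 2.53*u + 4.21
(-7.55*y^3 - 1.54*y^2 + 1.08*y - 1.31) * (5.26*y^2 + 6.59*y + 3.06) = -39.713*y^5 - 57.8549*y^4 - 27.5708*y^3 - 4.4858*y^2 - 5.3281*y - 4.0086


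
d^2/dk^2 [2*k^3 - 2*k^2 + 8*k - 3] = 12*k - 4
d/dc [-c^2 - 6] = -2*c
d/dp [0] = 0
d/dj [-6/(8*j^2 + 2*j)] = 3*(8*j + 1)/(j^2*(4*j + 1)^2)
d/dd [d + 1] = 1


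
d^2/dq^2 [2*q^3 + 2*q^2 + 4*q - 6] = 12*q + 4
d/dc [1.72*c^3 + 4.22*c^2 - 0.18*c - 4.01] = 5.16*c^2 + 8.44*c - 0.18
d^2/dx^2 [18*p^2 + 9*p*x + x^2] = 2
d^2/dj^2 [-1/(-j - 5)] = 2/(j + 5)^3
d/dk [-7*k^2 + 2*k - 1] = 2 - 14*k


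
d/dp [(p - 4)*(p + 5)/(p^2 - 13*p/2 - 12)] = 2*(-15*p^2 + 32*p - 284)/(4*p^4 - 52*p^3 + 73*p^2 + 624*p + 576)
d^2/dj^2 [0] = 0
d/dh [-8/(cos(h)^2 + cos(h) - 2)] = -8*(2*cos(h) + 1)*sin(h)/(cos(h)^2 + cos(h) - 2)^2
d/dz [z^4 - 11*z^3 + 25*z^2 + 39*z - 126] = 4*z^3 - 33*z^2 + 50*z + 39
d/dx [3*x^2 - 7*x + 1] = 6*x - 7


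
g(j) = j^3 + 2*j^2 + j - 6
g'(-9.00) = 208.00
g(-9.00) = -582.00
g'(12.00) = 481.00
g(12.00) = 2022.00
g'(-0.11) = 0.60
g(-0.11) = -6.09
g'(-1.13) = 0.31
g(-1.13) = -6.02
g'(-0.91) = -0.16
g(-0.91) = -6.01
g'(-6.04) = 86.28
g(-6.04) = -159.43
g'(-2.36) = 8.27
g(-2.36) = -10.37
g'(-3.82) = 29.50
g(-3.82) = -36.38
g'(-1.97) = 4.76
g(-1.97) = -7.85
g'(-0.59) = -0.32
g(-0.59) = -6.10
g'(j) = 3*j^2 + 4*j + 1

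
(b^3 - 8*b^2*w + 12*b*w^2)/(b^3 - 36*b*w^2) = (b - 2*w)/(b + 6*w)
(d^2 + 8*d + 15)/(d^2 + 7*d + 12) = (d + 5)/(d + 4)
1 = 1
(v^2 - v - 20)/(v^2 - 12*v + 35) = (v + 4)/(v - 7)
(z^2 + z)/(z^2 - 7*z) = (z + 1)/(z - 7)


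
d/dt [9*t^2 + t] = 18*t + 1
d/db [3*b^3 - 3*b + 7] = 9*b^2 - 3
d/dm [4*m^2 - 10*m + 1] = 8*m - 10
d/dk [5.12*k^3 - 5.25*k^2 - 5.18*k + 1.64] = 15.36*k^2 - 10.5*k - 5.18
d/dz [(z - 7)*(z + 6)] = 2*z - 1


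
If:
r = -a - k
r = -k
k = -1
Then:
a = 0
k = -1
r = 1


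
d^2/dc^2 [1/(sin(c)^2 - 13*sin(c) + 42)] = (-4*sin(c)^4 + 39*sin(c)^3 + 5*sin(c)^2 - 624*sin(c) + 254)/(sin(c)^2 - 13*sin(c) + 42)^3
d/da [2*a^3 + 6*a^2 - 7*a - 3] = 6*a^2 + 12*a - 7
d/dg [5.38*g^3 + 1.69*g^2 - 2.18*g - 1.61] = 16.14*g^2 + 3.38*g - 2.18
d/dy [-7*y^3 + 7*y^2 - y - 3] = -21*y^2 + 14*y - 1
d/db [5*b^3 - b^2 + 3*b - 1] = 15*b^2 - 2*b + 3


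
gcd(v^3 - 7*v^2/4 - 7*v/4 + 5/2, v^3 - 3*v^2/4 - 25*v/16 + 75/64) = v + 5/4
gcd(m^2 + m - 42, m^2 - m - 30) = m - 6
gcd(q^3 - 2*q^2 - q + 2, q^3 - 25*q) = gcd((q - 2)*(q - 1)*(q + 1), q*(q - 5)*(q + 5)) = 1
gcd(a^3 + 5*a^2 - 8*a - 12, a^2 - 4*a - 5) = a + 1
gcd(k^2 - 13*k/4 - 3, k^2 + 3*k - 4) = 1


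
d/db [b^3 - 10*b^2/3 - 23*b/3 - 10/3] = 3*b^2 - 20*b/3 - 23/3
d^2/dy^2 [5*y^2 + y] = 10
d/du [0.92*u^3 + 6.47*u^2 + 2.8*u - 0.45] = 2.76*u^2 + 12.94*u + 2.8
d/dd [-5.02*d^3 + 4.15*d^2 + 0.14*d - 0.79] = -15.06*d^2 + 8.3*d + 0.14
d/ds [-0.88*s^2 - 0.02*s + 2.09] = -1.76*s - 0.02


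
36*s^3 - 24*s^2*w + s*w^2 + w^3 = (-3*s + w)*(-2*s + w)*(6*s + w)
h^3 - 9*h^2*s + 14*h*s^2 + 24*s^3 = (h - 6*s)*(h - 4*s)*(h + s)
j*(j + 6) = j^2 + 6*j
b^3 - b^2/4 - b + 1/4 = (b - 1)*(b - 1/4)*(b + 1)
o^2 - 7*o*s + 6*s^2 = (o - 6*s)*(o - s)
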